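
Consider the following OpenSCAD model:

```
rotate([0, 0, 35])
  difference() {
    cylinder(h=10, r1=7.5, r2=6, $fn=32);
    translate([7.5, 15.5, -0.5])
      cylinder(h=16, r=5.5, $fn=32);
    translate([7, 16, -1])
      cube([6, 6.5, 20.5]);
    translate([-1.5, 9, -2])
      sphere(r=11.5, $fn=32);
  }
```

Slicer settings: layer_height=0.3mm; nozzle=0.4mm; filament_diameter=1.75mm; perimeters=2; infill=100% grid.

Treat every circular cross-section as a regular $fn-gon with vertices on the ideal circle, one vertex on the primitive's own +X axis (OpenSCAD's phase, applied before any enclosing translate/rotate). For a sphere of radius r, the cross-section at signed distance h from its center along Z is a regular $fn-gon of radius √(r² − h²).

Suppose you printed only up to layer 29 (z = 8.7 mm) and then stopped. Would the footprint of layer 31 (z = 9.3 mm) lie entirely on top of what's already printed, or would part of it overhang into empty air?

part overhangs

Compare the two slices. At z = 8.7: the cone contributes a regular 32-gon of circumradius 6.195 (interpolated between r1=7.5 and r2=6 at t=0.870) (area = (32/2)·6.195²·sin(360°/32) = 119.79 mm²); the r=5.5 cylinder at (7.5, 15.5) gives a regular 32-gon of circumradius 5.5 (constant along its height) (area = (32/2)·5.500²·sin(360°/32) = 94.42 mm²); the 6×6.5 cube at (7, 16) contributes its full rectangle (area 39.00 mm²); the sphere at (-1.5, 9): section is a regular 32-gon, circumradius = √(r²−h²) = √(11.5²−10.7²) = 4.214 (area = (32/2)·4.214²·sin(360°/32) = 55.44 mm²); Taking the first minus the rest: starting from the cone (119.79 mm²), the r=5.5 cylinder at (7.5, 15.5) misses the remaining region (no effect); the 6×6.5 cube at (7, 16) misses the remaining region (no effect); the r=11.5 sphere at (-1.5, 9) partially overlaps it — only the 4.09 mm² overlap (of its 55.44 mm²) is removed, clipping the outline — area = 115.71 mm²; (whole slice rotated 35° about Z — lengths, areas and connectivity unchanged). At z = 9.3: the cone: at t=0.930 of its height the radius interpolates to r₁+(r₂−r₁)t = 6.105, giving a regular 32-gon of that circumradius (area = (32/2)·6.105²·sin(360°/32) = 116.34 mm²); the cylinder at (7.5, 15.5): section is a regular 32-gon, circumradius r=5.5 (area = (32/2)·5.500²·sin(360°/32) = 94.42 mm²); the cube at (7, 16) is present — its section is the full 6×6.5 rectangle (area 39.00 mm²); the r=11.5 sphere at (-1.5, 9) contributes a regular 32-gon of circumradius √(11.5²−11.3²) = 2.135 (area = (32/2)·2.135²·sin(360°/32) = 14.23 mm²); Subtracting the remaining from the first: starting from the cone (116.34 mm²), the r=5.5 cylinder at (7.5, 15.5) misses the remaining region (no effect); the 6×6.5 cube at (7, 16) misses the remaining region (no effect); the r=11.5 sphere at (-1.5, 9) misses the remaining region (no effect) — area = 116.34 mm²; (whole slice rotated 35° about Z — lengths, areas and connectivity unchanged). Checking containment: at z = 9.3 the cross-section extends beyond the z = 8.7 cross-section by about 3.65 mm².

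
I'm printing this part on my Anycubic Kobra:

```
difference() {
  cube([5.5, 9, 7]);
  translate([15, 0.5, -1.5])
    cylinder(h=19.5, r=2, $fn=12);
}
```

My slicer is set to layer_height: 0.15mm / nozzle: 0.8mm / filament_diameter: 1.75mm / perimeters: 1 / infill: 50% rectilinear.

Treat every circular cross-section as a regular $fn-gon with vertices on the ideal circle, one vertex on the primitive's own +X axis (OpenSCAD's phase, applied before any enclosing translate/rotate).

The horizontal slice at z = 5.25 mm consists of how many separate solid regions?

1

At z = 5.25 mm: the cube is present — its section is the full 5.5×9 rectangle; the r=2 cylinder at (15, 0.5) contributes a regular 12-gon of circumradius 2; Subtracting the remaining from the first: starting from the 5.5×9 cube, the r=2 cylinder at (15, 0.5) misses the remaining region (no effect) — 1 connected region. The result has 1 disconnected region.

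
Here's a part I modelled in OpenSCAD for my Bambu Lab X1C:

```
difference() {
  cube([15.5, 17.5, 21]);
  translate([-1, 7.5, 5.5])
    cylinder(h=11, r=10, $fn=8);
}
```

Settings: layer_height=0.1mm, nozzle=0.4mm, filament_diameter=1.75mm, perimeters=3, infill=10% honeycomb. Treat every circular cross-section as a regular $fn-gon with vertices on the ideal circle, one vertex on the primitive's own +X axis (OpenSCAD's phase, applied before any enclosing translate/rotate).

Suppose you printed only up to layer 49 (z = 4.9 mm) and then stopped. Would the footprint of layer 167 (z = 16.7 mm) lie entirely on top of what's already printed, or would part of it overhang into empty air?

entirely on top

Compare the two slices. At z = 4.9: the 15.5×17.5 cube contributes its full rectangle (area 271.25 mm²); the cylinder at (-1, 7.5) is absent (z outside [5.5, 16.5]); Subtracting the remaining from the first: none of the subtracted shapes is present at this height, so the 15.5×17.5 cube is unchanged — area = 271.25 mm². At z = 16.7: the cube is present — its section is the full 15.5×17.5 rectangle (area 271.25 mm²); the cylinder at (-1, 7.5) is not intersected at this z (z outside [5.5, 16.5]); Subtracting the remaining from the first: none of the subtracted shapes is present at this height, so the 15.5×17.5 cube is unchanged — area = 271.25 mm². Checking containment: the cross-section at z = 16.7 is a subset of the cross-section at z = 4.9.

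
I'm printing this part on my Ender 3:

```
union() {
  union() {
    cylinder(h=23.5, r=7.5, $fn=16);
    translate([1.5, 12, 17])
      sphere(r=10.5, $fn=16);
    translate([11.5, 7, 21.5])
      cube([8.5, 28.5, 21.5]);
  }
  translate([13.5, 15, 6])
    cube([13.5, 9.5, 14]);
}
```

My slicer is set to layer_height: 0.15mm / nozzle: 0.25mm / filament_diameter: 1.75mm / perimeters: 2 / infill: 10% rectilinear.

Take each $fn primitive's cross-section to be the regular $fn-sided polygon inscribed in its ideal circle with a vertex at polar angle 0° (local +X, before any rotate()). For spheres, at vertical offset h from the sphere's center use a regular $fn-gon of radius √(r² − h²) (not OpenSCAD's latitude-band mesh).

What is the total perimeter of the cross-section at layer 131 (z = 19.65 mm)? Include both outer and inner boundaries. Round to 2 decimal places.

At z = 19.65 mm: the r=7.5 cylinder contributes a regular 16-gon of circumradius 7.5 (perimeter = 2·16·7.500·sin(180°/16) = 46.82 mm); the r=10.5 sphere at (1.5, 12) contributes a regular 16-gon of circumradius √(10.5²−2.65²) = 10.160 (perimeter = 2·16·10.160·sin(180°/16) = 63.43 mm); the cube at (11.5, 7) is not intersected at this z (z outside [21.5, 43]); Taking the union: the regions partially overlap (shared area 45.49 mm²), so the edge portions inside another operand are dropped and the merged outline is re-measured after clipping — boundary = 82.37 mm; the cube at (13.5, 15) (footprint 13.5×9.5) is included at this height (perimeter 46.00 mm); Combining (union): the 2 present regions are separate (no shared area or edge), so areas and boundary lengths simply add and each stays a separate island — boundary = 128.37 mm. Overall, the cross-section has 2 separate islands. Total boundary length (outer) = 128.37 mm.

128.37 mm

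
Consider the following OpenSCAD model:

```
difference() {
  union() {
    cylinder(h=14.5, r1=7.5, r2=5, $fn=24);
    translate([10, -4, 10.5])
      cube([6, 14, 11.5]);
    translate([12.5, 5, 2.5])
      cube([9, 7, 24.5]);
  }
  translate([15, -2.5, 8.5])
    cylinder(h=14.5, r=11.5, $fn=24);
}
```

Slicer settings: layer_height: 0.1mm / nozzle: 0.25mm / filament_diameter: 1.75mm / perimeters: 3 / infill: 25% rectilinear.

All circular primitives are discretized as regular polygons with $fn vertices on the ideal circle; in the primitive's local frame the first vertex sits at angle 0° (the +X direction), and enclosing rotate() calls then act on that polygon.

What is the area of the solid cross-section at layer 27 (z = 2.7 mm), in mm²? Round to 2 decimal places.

At z = 2.7 mm: the cone: at t=0.186 of its height the radius interpolates to r₁+(r₂−r₁)t = 7.034, giving a regular 24-gon of that circumradius (area = (24/2)·7.034²·sin(360°/24) = 153.69 mm²); the cube at (10, -4) is not intersected at this z (z outside [10.5, 22]); the cube at (12.5, 5) is present — its section is the full 9×7 rectangle (area 63.00 mm²); Combining (union): the 2 present regions are separate (no shared area or edge), so areas and boundary lengths simply add and each stays a separate island — area = 216.69 mm²; the cylinder at (15, -2.5) does not reach this height (z outside [8.5, 23]); Subtracting the remaining from the first: none of the subtracted shapes is present at this height, so the result so far is unchanged — area = 216.69 mm². Overall, the cross-section has 2 separate islands. Net area = 216.69 mm².

216.69 mm²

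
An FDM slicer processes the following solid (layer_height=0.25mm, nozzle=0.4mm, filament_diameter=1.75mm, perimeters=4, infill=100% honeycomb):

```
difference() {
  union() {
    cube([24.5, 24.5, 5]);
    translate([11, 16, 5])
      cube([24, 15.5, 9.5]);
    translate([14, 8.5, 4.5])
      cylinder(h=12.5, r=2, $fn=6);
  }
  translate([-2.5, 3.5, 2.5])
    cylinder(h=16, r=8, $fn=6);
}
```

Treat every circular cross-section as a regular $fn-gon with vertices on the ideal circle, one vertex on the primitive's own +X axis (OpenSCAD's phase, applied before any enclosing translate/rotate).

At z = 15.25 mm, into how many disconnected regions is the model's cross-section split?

At z = 15.25 mm: the cube is absent (z outside [0, 5]); the cube at (11, 16) does not reach this height (z outside [5, 14.5]); the r=2 cylinder at (14, 8.5) contributes a regular 6-gon of circumradius 2; Taking the union: only the r=2 cylinder at (14, 8.5) is present, so the union is just that shape — 1 connected region; the r=8 cylinder at (-2.5, 3.5) contributes a regular 6-gon of circumradius 8; Taking the first minus the rest: starting from the result so far, the r=8 cylinder at (-2.5, 3.5) misses the remaining region (no effect) — 1 connected region. The result has 1 disconnected region.

1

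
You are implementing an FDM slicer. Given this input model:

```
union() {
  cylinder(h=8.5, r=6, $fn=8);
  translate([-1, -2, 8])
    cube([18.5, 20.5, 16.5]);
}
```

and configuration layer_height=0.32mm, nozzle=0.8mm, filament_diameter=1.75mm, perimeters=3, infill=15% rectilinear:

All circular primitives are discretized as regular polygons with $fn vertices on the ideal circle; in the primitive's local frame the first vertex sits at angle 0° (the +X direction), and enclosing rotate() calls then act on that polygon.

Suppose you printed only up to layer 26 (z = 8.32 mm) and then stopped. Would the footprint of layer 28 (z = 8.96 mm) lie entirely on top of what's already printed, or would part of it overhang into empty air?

entirely on top

Compare the two slices. At z = 8.32: the r=6 cylinder contributes a regular 8-gon of circumradius 6 (area = (8/2)·6.000²·sin(360°/8) = 101.82 mm²); the cube at (-1, -2) is present — its section is the full 18.5×20.5 rectangle (area 379.25 mm²); Taking the union: the regions partially overlap — summed areas 481.07 mm² minus the doubly-counted overlap 44.42 mm² gives 436.65 mm² — area = 436.65 mm². At z = 8.96: the cylinder is absent (z outside [0, 8.5]); the 18.5×20.5 cube at (-1, -2) contributes its full rectangle (area 379.25 mm²); Taking the union: only the 18.5×20.5 cube at (-1, -2) is present, so the union is just that shape — area = 379.25 mm². Checking containment: the cross-section at z = 8.96 is a subset of the cross-section at z = 8.32.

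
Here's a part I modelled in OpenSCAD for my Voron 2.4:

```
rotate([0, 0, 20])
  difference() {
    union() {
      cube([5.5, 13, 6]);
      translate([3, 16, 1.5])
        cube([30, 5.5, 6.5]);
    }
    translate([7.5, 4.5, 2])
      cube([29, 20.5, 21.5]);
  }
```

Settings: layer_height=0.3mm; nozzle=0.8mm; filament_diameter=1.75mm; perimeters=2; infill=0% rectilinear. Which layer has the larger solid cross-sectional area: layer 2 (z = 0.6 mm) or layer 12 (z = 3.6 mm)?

Layer 2 (z = 0.6): the cube (footprint 5.5×13) is included at this height (area 71.50 mm²); the cube at (3, 16) is not intersected at this z (z outside [1.5, 8]); Taking the union: only the 5.5×13 cube is present, so the union is just that shape — area = 71.50 mm²; the cube at (7.5, 4.5) is not intersected at this z (z outside [2, 23.5]); Taking the first minus the rest: none of the subtracted shapes is present at this height, so that combined region is unchanged — area = 71.50 mm²; (rotated 20° about Z; rotation is an isometry so areas/perimeters/island counts are preserved). So its area = 71.50 mm². Layer 12 (z = 3.6): the cube (footprint 5.5×13) is included at this height (area 71.50 mm²); the cube at (3, 16) (footprint 30×5.5) is included at this height (area 165.00 mm²); Combining (union): the 2 present regions are separate (no shared area or edge), so areas and boundary lengths simply add and each stays a separate island — area = 236.50 mm²; the cube at (7.5, 4.5) is present — its section is the full 29×20.5 rectangle (area 594.50 mm²); After the difference (first − rest): starting from the result so far (236.50 mm²), the 29×20.5 cube at (7.5, 4.5) partially overlaps it — only the 140.25 mm² overlap (of its 594.50 mm²) is removed, clipping the outline — area = 96.25 mm²; (rotated 20° about Z; rotation is an isometry so areas/perimeters/island counts are preserved). So its area = 96.25 mm². Layer 12 is larger (96.25 vs 71.50 mm²).

layer 12 (z = 3.6 mm)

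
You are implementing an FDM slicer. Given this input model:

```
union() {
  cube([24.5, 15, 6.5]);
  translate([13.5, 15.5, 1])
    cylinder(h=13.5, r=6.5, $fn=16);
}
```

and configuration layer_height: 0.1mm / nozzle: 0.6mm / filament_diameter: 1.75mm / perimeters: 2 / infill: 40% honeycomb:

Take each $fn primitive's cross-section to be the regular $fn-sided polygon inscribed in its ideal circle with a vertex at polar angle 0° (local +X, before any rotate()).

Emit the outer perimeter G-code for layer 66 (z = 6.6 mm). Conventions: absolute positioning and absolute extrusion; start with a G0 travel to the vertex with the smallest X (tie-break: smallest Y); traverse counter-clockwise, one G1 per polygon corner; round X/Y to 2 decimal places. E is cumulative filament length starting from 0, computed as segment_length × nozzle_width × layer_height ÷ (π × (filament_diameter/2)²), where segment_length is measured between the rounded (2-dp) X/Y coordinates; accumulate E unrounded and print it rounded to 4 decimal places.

G0 X7.00 Y15.50 Z6.60
G1 X7.49 Y13.01 E0.0633
G1 X8.90 Y10.90 E0.1266
G1 X11.01 Y9.49 E0.1899
G1 X13.50 Y9.00 E0.2532
G1 X15.99 Y9.49 E0.3165
G1 X18.10 Y10.90 E0.3798
G1 X19.51 Y13.01 E0.4431
G1 X20.00 Y15.50 E0.5064
G1 X19.51 Y17.99 E0.5697
G1 X18.10 Y20.10 E0.6330
G1 X15.99 Y21.51 E0.6964
G1 X13.50 Y22.00 E0.7597
G1 X11.01 Y21.51 E0.8230
G1 X8.90 Y20.10 E0.8863
G1 X7.49 Y17.99 E0.9496
G1 X7.00 Y15.50 E1.0129

At z = 6.6 mm: the cube is absent (z outside [0, 6.5]); the r=6.5 cylinder at (13.5, 15.5) gives a regular 16-gon of circumradius 6.5 (constant along its height); Taking the union: only the r=6.5 cylinder at (13.5, 15.5) is present, so the union is just that shape — 1 connected region. The outline is a single polygon with 16 vertices. Extrusion per mm of travel: 0.6 × 0.1 / (π × 0.875²) = 0.024945. Accumulating E over each segment gives final E = 1.0129.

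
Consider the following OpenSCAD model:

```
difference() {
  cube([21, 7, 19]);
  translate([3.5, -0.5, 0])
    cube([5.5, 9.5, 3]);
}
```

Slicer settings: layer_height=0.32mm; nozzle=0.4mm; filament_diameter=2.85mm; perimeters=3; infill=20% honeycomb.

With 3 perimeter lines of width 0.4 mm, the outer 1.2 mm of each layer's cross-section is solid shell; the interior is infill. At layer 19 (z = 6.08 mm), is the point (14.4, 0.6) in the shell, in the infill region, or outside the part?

At z = 6.08 mm: the cube is present — its section is the full 21×7 rectangle; the cube at (3.5, -0.5) is absent (z outside [0, 3]); After the difference (first − rest): none of the subtracted shapes is present at this height, so the 21×7 cube is unchanged — 1 connected region. Overall, the cross-section is a single solid region. The nearest boundary edge runs (0.00, 0.00)→(21.00, 0.00); distance from the point to it = 0.60 mm. The point is inside the cross-section, 0.60 mm from the nearest boundary — within the 1.2 mm shell band (3 × 0.4).

shell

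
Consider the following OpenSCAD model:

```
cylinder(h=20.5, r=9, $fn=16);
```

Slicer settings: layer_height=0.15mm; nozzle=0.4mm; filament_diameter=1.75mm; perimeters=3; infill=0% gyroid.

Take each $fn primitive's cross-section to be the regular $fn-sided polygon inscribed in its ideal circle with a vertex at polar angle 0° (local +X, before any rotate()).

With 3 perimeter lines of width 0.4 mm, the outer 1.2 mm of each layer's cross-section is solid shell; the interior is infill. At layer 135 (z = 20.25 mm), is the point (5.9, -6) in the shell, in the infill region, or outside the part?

shell

At z = 20.25 mm: the cylinder: section is a regular 16-gon, circumradius r=9. Overall, the cross-section is a single solid region. The nearest boundary edge runs (3.44, -8.31)→(6.36, -6.36); distance from the point to it = 0.56 mm. The point is inside the cross-section, 0.56 mm from the nearest boundary — within the 1.2 mm shell band (3 × 0.4).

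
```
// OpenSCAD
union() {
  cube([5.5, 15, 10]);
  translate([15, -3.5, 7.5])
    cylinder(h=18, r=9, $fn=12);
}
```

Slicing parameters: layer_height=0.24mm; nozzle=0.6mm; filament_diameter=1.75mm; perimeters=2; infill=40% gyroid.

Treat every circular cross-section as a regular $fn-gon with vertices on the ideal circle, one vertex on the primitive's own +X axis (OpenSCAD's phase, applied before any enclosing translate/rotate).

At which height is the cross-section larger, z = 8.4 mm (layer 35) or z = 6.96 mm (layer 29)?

layer 35 (z = 8.4 mm)

Layer 35 (z = 8.4): the 5.5×15 cube contributes its full rectangle (area 82.50 mm²); the cylinder at (15, -3.5): section is a regular 12-gon, circumradius r=9 (area = (12/2)·9.000²·sin(360°/12) = 243.00 mm²); Combining (union): the 2 present regions are separate (no shared area or edge), so areas and boundary lengths simply add and each stays a separate island — area = 325.50 mm². So its area = 325.50 mm². Layer 29 (z = 6.96): the cube (footprint 5.5×15) is included at this height (area 82.50 mm²); the cylinder at (15, -3.5) does not reach this height (z outside [7.5, 25.5]); Taking the union: only the 5.5×15 cube is present, so the union is just that shape — area = 82.50 mm². So its area = 82.50 mm². Layer 35 is larger (325.50 vs 82.50 mm²).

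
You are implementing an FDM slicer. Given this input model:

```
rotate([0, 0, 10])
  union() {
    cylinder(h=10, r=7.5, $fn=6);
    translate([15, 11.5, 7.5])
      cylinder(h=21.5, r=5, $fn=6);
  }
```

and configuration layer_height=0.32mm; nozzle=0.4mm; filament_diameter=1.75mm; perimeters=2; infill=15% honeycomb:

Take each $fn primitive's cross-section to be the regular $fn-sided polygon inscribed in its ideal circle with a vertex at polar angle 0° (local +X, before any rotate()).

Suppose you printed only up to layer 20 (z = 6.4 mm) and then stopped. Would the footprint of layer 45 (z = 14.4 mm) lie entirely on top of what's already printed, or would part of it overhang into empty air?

part overhangs

Compare the two slices. At z = 6.4: the r=7.5 cylinder contributes a regular 6-gon of circumradius 7.5 (area = (6/2)·7.500²·sin(360°/6) = 146.14 mm²); the cylinder at (15, 11.5) is absent (z outside [7.5, 29]); Taking the union: only the r=7.5 cylinder is present, so the union is just that shape — area = 146.14 mm²; (whole slice rotated 10° about Z — lengths, areas and connectivity unchanged). At z = 14.4: the cylinder is not intersected at this z (z outside [0, 10]); the r=5 cylinder at (15, 11.5) contributes a regular 6-gon of circumradius 5 (area = (6/2)·5.000²·sin(360°/6) = 64.95 mm²); Merging all regions: only the r=5 cylinder at (15, 11.5) is present, so the union is just that shape — area = 64.95 mm²; (whole slice rotated 10° about Z — lengths, areas and connectivity unchanged). Checking containment: at z = 14.4 the cross-section extends beyond the z = 6.4 cross-section by about 64.95 mm².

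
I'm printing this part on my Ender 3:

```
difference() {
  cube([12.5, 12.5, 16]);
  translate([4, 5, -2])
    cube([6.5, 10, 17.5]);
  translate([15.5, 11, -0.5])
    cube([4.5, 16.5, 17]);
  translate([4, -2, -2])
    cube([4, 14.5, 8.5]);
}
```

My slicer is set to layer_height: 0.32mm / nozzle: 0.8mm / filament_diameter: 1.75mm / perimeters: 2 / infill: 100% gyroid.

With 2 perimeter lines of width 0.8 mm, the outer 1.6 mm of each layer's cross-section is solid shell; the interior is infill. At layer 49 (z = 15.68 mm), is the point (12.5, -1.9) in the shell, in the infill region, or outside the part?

outside

At z = 15.68 mm: the cube is present — its section is the full 12.5×12.5 rectangle; the cube at (4, 5) is absent (z outside [-2, 15.5]); the cube at (15.5, 11) (footprint 4.5×16.5) is included at this height; the cube at (4, -2) is absent (z outside [-2, 6.5]); Subtracting the remaining from the first: starting from the 12.5×12.5 cube, the 4.5×16.5 cube at (15.5, 11) misses the remaining region (no effect) — 1 connected region. Overall, the cross-section is a single solid region. The nearest boundary edge runs (12.50, 12.50)→(12.50, 0.00); distance from the point to it = 1.90 mm. The point is not inside any of the regions above, so it lies outside the cross-section (1.90 mm from the nearest boundary).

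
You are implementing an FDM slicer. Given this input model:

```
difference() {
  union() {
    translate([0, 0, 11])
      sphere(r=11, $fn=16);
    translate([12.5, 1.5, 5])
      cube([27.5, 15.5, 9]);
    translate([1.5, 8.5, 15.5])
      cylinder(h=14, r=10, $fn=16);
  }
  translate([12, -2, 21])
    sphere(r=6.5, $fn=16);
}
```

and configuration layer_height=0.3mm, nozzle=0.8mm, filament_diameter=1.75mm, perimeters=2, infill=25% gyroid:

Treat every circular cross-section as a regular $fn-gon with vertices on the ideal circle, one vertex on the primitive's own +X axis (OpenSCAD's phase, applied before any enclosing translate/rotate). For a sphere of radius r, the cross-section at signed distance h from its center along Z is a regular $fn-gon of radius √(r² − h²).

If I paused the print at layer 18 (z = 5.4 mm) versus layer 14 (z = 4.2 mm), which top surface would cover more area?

layer 18 (z = 5.4 mm)

Layer 18 (z = 5.4): the sphere: section is a regular 16-gon, circumradius = √(r²−h²) = √(11²−5.6²) = 9.468 (area = (16/2)·9.468²·sin(360°/16) = 274.43 mm²); the 27.5×15.5 cube at (12.5, 1.5) contributes its full rectangle (area 426.25 mm²); the cylinder at (1.5, 8.5) does not reach this height (z outside [15.5, 29.5]); Combining (union): the 2 present regions are separate (no shared area or edge), so areas and boundary lengths simply add and each stays a separate island — area = 700.68 mm²; the sphere at (12, -2) is not intersected at this z (|z−center|=15.600 > r=6.5); After the difference (first − rest): none of the subtracted shapes is present at this height, so the result so far is unchanged — area = 700.68 mm². So its area = 700.68 mm². Layer 14 (z = 4.2): the r=11 sphere contributes a regular 16-gon of circumradius √(11²−6.8²) = 8.646 (area = (16/2)·8.646²·sin(360°/16) = 228.88 mm²); the cube at (12.5, 1.5) is absent (z outside [5, 14]); the cylinder at (1.5, 8.5) does not reach this height (z outside [15.5, 29.5]); Combining (union): only the r=11 sphere is present, so the union is just that shape — area = 228.88 mm²; the sphere at (12, -2) is not intersected at this z (|z−center|=16.800 > r=6.5); Subtracting the remaining from the first: none of the subtracted shapes is present at this height, so the result so far is unchanged — area = 228.88 mm². So its area = 228.88 mm². Layer 18 is larger (700.68 vs 228.88 mm²).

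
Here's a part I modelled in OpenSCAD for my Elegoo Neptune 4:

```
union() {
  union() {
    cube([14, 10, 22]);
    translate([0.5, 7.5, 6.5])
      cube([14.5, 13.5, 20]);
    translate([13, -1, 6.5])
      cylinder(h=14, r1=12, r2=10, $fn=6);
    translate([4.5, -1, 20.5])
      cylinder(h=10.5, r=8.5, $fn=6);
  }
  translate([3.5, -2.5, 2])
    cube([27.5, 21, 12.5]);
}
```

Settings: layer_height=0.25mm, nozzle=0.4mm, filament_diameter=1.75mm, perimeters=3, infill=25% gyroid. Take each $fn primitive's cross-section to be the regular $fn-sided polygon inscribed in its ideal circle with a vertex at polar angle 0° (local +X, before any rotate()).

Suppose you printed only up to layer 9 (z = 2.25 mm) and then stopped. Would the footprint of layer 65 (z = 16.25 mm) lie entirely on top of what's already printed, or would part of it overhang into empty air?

part overhangs

Compare the two slices. At z = 2.25: the 14×10 cube contributes its full rectangle (area 140.00 mm²); the cube at (0.5, 7.5) is not intersected at this z (z outside [6.5, 26.5]); the cone at (13, -1) does not reach this height (z outside [6.5, 20.5]); the cylinder at (4.5, -1) does not reach this height (z outside [20.5, 31]); Merging all regions: only the 14×10 cube is present, so the union is just that shape — area = 140.00 mm²; the cube at (3.5, -2.5) (footprint 27.5×21) is included at this height (area 577.50 mm²); Merging all regions: the regions partially overlap — summed areas 717.50 mm² minus the doubly-counted overlap 105.00 mm² gives 612.50 mm² — area = 612.50 mm². At z = 16.25: the cube is present — its section is the full 14×10 rectangle (area 140.00 mm²); the cube at (0.5, 7.5) (footprint 14.5×13.5) is included at this height (area 195.75 mm²); the cone at (13, -1): at t=0.696 of its height the radius interpolates to r₁+(r₂−r₁)t = 10.607, giving a regular 6-gon of that circumradius (area = (6/2)·10.607²·sin(360°/6) = 292.31 mm²); the cylinder at (4.5, -1) is absent (z outside [20.5, 31]); Combining (union): the regions partially overlap — summed areas 628.06 mm² minus the doubly-counted overlap 105.38 mm² gives 522.68 mm² — area = 522.68 mm²; the cube at (3.5, -2.5) does not reach this height (z outside [2, 14.5]); Merging all regions: only the result so far is present, so the union is just that shape — area = 522.68 mm². Checking containment: at z = 16.25 the cross-section extends beyond the z = 2.25 cross-section by about 179.21 mm².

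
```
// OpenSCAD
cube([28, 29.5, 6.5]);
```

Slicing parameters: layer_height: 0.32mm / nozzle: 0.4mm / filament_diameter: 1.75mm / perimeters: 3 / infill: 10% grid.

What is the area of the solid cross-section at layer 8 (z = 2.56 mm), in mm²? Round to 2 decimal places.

At z = 2.56 mm: the 28×29.5 cube contributes its full rectangle (area 826.00 mm²). Overall, the cross-section is a single solid region. Net area = 826.00 mm².

826.00 mm²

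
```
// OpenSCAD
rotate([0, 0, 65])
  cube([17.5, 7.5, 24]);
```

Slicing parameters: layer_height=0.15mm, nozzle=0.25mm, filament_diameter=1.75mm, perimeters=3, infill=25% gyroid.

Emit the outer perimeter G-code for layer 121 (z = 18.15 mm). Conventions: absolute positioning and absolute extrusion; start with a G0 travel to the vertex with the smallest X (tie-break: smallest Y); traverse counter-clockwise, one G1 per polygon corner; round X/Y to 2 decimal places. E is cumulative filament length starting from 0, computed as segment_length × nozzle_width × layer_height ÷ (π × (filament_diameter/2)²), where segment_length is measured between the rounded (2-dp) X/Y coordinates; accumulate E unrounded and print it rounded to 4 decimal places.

At z = 18.15 mm: the cube (footprint 17.5×7.5) is included at this height; (whole slice rotated 65° about Z — lengths, areas and connectivity unchanged). The outline is a single polygon with 4 vertices. Extrusion per mm of travel: 0.25 × 0.15 / (π × 0.875²) = 0.015591. Accumulating E over each segment gives final E = 0.7797.

G0 X-6.80 Y3.17 Z18.15
G1 X0.00 Y0.00 E0.1170
G1 X7.40 Y15.86 E0.3898
G1 X0.60 Y19.03 E0.5068
G1 X-6.80 Y3.17 E0.7797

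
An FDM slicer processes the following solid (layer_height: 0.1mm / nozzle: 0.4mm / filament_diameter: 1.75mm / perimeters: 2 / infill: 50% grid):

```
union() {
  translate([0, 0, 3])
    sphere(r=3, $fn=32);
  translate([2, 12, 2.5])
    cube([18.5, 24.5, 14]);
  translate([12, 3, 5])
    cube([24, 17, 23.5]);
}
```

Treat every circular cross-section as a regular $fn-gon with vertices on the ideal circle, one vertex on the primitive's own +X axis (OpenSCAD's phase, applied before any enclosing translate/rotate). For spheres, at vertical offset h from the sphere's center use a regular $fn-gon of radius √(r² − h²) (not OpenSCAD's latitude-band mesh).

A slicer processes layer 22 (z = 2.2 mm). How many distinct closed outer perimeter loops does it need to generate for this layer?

At z = 2.2 mm: the sphere: section is a regular 32-gon, circumradius = √(r²−h²) = √(3²−0.8²) = 2.891; the cube at (2, 12) is not intersected at this z (z outside [2.5, 16.5]); the cube at (12, 3) is not intersected at this z (z outside [5, 28.5]); Combining (union): only the r=3 sphere is present, so the union is just that shape — 1 connected region. The result has 1 disconnected region.

1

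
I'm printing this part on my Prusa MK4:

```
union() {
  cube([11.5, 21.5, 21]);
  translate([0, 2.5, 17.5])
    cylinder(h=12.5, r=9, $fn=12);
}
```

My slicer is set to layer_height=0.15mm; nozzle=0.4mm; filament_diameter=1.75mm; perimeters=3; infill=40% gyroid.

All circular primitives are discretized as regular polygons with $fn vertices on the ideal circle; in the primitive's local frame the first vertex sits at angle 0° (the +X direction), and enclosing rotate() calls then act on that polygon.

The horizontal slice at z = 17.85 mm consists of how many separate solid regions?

1

At z = 17.85 mm: the cube (footprint 11.5×21.5) is included at this height; the r=9 cylinder at (0, 2.5) gives a regular 12-gon of circumradius 9 (constant along its height); Taking the union: the regions partially overlap (shared area 82.41 mm²), so overlapping operands fuse into one piece — 1 connected region. The result has 1 disconnected region.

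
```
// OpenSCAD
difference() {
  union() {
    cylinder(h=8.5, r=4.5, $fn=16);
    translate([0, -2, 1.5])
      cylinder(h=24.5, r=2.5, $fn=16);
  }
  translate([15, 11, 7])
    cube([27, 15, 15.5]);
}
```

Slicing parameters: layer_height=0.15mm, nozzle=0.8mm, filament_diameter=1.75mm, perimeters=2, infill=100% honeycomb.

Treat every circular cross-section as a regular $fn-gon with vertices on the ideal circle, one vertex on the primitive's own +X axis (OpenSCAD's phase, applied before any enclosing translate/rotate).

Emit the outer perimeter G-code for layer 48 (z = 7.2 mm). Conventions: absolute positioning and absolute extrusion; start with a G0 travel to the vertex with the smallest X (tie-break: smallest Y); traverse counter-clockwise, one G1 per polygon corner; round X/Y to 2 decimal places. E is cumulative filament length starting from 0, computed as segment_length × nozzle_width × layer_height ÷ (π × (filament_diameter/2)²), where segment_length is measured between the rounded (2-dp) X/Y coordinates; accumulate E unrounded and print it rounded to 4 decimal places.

G0 X-4.50 Y0.00 Z7.20
G1 X-4.16 Y-1.72 E0.0875
G1 X-3.18 Y-3.18 E0.1752
G1 X-1.72 Y-4.16 E0.2629
G1 X0.00 Y-4.50 E0.3504
G1 X1.72 Y-4.16 E0.4379
G1 X3.18 Y-3.18 E0.5256
G1 X4.16 Y-1.72 E0.6133
G1 X4.50 Y0.00 E0.7008
G1 X4.16 Y1.72 E0.7883
G1 X3.18 Y3.18 E0.8760
G1 X1.72 Y4.16 E0.9637
G1 X0.00 Y4.50 E1.0512
G1 X-1.72 Y4.16 E1.1387
G1 X-3.18 Y3.18 E1.2264
G1 X-4.16 Y1.72 E1.3141
G1 X-4.50 Y0.00 E1.4016

At z = 7.2 mm: the r=4.5 cylinder contributes a regular 16-gon of circumradius 4.5; the r=2.5 cylinder at (0, -2) contributes a regular 16-gon of circumradius 2.5; Combining (union): the r=2.5 cylinder at (0, -2) lies entirely inside the r=4.5 cylinder, so the union is just the r=4.5 cylinder — 1 connected region; the cube at (15, 11) is present — its section is the full 27×15 rectangle; Taking the first minus the rest: starting from the result so far, the 27×15 cube at (15, 11) misses the remaining region (no effect) — 1 connected region. The outline is a single polygon with 16 vertices. Extrusion per mm of travel: 0.8 × 0.15 / (π × 0.875²) = 0.049890. Accumulating E over each segment gives final E = 1.4016.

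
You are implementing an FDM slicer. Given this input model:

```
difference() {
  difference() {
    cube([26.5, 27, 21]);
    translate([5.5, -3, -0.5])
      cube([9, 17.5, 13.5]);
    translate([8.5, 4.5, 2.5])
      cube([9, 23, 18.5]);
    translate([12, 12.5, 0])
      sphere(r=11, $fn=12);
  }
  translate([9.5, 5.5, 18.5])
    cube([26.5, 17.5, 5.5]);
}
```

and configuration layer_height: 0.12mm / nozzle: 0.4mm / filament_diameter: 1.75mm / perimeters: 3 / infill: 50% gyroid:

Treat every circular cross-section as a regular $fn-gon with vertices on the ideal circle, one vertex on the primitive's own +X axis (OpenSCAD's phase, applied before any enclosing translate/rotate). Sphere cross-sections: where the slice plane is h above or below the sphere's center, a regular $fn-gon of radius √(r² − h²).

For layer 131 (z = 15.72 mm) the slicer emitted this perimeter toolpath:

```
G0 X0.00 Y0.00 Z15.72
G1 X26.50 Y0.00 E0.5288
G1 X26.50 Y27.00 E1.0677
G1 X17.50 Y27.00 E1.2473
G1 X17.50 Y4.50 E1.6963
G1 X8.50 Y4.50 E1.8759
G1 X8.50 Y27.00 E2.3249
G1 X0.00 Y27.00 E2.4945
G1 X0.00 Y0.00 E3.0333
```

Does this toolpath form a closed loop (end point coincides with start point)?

yes

Start point (G0): (0.00, 0.00). End point (last G1): the path returns to the start — closed.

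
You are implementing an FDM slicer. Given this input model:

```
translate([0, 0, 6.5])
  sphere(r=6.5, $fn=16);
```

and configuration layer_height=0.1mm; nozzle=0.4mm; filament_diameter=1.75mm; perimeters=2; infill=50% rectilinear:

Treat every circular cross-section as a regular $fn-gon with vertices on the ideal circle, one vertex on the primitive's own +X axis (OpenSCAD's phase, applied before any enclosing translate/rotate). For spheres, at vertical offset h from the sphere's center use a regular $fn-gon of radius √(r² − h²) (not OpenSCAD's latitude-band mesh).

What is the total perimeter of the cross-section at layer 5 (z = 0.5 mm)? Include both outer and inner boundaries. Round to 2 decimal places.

At z = 0.5 mm: the r=6.5 sphere slices to a regular 16-gon of circumradius 2.500 (√(r²−h²) with h=6 from center) (perimeter = 2·16·2.500·sin(180°/16) = 15.61 mm). Overall, the cross-section is a single solid region. Total boundary length (outer) = 15.61 mm.

15.61 mm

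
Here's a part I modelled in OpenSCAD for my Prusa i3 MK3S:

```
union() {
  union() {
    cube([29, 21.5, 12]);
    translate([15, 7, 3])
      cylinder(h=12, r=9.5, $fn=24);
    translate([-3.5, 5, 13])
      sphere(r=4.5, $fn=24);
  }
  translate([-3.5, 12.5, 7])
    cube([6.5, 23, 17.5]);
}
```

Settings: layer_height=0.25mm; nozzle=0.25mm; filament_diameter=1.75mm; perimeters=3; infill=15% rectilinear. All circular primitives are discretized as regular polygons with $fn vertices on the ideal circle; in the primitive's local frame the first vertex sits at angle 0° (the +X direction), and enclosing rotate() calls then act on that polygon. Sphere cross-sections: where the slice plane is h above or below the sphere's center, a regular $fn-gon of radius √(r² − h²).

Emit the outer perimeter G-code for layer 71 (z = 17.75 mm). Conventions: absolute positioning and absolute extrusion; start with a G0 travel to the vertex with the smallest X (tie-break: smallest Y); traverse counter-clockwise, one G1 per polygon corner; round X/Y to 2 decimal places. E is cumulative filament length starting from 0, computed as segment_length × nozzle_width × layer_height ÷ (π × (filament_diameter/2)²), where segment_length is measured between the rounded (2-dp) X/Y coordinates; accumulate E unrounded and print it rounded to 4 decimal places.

G0 X-3.50 Y12.50 Z17.75
G1 X3.00 Y12.50 E0.1689
G1 X3.00 Y35.50 E0.7665
G1 X-3.50 Y35.50 E0.9354
G1 X-3.50 Y12.50 E1.5331

At z = 17.75 mm: the cube is not intersected at this z (z outside [0, 12]); the cylinder at (15, 7) is absent (z outside [3, 15]); the sphere at (-3.5, 5) is absent (|z−center|=4.750 > r=4.5); Merging all regions: nothing is present at this height; the cube at (-3.5, 12.5) (footprint 6.5×23) is included at this height; Combining (union): only the 6.5×23 cube at (-3.5, 12.5) is present, so the union is just that shape — 1 connected region. The outline is a single polygon with 4 vertices. Extrusion per mm of travel: 0.25 × 0.25 / (π × 0.875²) = 0.025984. Accumulating E over each segment gives final E = 1.5331.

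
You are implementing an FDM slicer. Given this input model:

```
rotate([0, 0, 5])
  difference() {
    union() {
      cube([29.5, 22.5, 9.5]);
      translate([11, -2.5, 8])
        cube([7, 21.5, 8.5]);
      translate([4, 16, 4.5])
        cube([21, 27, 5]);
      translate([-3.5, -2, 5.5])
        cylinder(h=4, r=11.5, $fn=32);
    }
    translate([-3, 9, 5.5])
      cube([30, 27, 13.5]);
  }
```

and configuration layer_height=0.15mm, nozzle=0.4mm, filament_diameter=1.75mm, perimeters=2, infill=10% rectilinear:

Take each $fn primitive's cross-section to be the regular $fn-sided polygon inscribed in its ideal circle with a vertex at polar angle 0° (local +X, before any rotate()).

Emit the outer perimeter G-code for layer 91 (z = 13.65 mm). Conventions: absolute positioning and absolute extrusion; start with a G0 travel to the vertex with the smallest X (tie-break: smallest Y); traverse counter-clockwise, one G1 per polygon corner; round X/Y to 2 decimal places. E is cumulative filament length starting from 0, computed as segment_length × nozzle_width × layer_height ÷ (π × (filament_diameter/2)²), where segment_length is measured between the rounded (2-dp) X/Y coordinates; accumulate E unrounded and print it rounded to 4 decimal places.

At z = 13.65 mm: the cube is absent (z outside [0, 9.5]); the 7×21.5 cube at (11, -2.5) contributes its full rectangle; the cube at (4, 16) is absent (z outside [4.5, 9.5]); the cylinder at (-3.5, -2) is not intersected at this z (z outside [5.5, 9.5]); Taking the union: only the 7×21.5 cube at (11, -2.5) is present, so the union is just that shape — 1 connected region; the cube at (-3, 9) (footprint 30×27) is included at this height; Taking the first minus the rest: starting from the result so far, the 30×27 cube at (-3, 9) partially overlaps it — only the 70.00 mm² overlap (of its 810.00 mm²) is removed, clipping the outline — 1 connected region; (whole slice rotated 5° about Z — lengths, areas and connectivity unchanged). The outline is a single polygon with 4 vertices. Extrusion per mm of travel: 0.4 × 0.15 / (π × 0.875²) = 0.024945. Accumulating E over each segment gives final E = 0.9228.

G0 X10.17 Y9.92 Z13.65
G1 X11.18 Y-1.53 E0.2867
G1 X18.15 Y-0.92 E0.4613
G1 X17.15 Y10.53 E0.7480
G1 X10.17 Y9.92 E0.9228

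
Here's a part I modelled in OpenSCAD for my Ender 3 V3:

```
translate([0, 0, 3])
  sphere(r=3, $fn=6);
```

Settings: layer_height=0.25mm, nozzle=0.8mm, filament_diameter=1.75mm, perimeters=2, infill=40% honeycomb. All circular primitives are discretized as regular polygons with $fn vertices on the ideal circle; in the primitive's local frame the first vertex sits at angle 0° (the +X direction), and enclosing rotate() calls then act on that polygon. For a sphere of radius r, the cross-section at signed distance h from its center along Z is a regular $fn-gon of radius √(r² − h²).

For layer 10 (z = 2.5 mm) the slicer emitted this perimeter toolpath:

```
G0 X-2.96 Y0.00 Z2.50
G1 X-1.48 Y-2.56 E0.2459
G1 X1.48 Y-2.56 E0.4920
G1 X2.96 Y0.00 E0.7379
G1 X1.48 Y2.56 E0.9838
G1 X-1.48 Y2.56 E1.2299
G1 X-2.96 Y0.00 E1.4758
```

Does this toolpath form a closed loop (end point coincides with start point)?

yes

Start point (G0): (-2.96, 0.00). End point (last G1): the path returns to the start — closed.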